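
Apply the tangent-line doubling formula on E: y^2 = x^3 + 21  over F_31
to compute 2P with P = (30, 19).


Doubling: s = (3 x1^2 + a) / (2 y1)
s = (3*30^2 + 0) / (2*19) mod 31 = 27
x3 = s^2 - 2 x1 mod 31 = 27^2 - 2*30 = 18
y3 = s (x1 - x3) - y1 mod 31 = 27 * (30 - 18) - 19 = 26

2P = (18, 26)


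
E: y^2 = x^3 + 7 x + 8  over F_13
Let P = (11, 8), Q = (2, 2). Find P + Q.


P != Q, so use the chord formula.
s = (y2 - y1) / (x2 - x1) = (7) / (4) mod 13 = 5
x3 = s^2 - x1 - x2 mod 13 = 5^2 - 11 - 2 = 12
y3 = s (x1 - x3) - y1 mod 13 = 5 * (11 - 12) - 8 = 0

P + Q = (12, 0)


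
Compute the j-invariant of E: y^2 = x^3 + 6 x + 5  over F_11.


Delta = -16(4 a^3 + 27 b^2) mod 11 = 5
-1728 * (4 a)^3 = -1728 * (4*6)^3 mod 11 = 3
j = 3 * 5^(-1) mod 11 = 5

j = 5 (mod 11)


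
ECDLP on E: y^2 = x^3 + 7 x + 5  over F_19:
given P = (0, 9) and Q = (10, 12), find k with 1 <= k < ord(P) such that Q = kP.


Enumerate multiples of P until we hit Q = (10, 12):
  1P = (0, 9)
  2P = (11, 11)
  3P = (14, 4)
  4P = (6, 4)
  5P = (10, 12)
Match found at i = 5.

k = 5


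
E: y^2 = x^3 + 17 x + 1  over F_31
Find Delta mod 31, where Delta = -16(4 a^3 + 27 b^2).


4 a^3 + 27 b^2 = 4*17^3 + 27*1^2 = 19652 + 27 = 19679
Delta = -16 * (19679) = -314864
Delta mod 31 = 3

Delta = 3 (mod 31)


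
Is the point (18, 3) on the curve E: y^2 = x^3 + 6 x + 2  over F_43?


Check whether y^2 = x^3 + 6 x + 2 (mod 43) for (x, y) = (18, 3).
LHS: y^2 = 3^2 mod 43 = 9
RHS: x^3 + 6 x + 2 = 18^3 + 6*18 + 2 mod 43 = 8
LHS != RHS

No, not on the curve


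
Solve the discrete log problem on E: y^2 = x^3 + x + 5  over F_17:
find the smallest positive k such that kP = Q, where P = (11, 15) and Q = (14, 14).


Enumerate multiples of P until we hit Q = (14, 14):
  1P = (11, 15)
  2P = (14, 3)
  3P = (8, 7)
  4P = (7, 7)
  5P = (3, 1)
  6P = (5, 4)
  7P = (2, 10)
  8P = (2, 7)
  9P = (5, 13)
  10P = (3, 16)
  11P = (7, 10)
  12P = (8, 10)
  13P = (14, 14)
Match found at i = 13.

k = 13


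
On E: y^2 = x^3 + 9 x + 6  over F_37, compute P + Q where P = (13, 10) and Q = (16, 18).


P != Q, so use the chord formula.
s = (y2 - y1) / (x2 - x1) = (8) / (3) mod 37 = 15
x3 = s^2 - x1 - x2 mod 37 = 15^2 - 13 - 16 = 11
y3 = s (x1 - x3) - y1 mod 37 = 15 * (13 - 11) - 10 = 20

P + Q = (11, 20)


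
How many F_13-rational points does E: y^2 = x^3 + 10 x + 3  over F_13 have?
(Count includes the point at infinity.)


For each x in F_13, count y with y^2 = x^3 + 10 x + 3 mod 13:
  x = 0: RHS = 3, y in [4, 9]  -> 2 point(s)
  x = 1: RHS = 1, y in [1, 12]  -> 2 point(s)
  x = 4: RHS = 3, y in [4, 9]  -> 2 point(s)
  x = 5: RHS = 9, y in [3, 10]  -> 2 point(s)
  x = 7: RHS = 0, y in [0]  -> 1 point(s)
  x = 8: RHS = 10, y in [6, 7]  -> 2 point(s)
  x = 9: RHS = 3, y in [4, 9]  -> 2 point(s)
  x = 11: RHS = 1, y in [1, 12]  -> 2 point(s)
Affine points: 15. Add the point at infinity: total = 16.

#E(F_13) = 16


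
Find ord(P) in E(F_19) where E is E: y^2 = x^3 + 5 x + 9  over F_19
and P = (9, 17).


Compute successive multiples of P until we hit O:
  1P = (9, 17)
  2P = (7, 11)
  3P = (12, 12)
  4P = (5, 8)
  5P = (16, 10)
  6P = (14, 7)
  7P = (0, 3)
  8P = (15, 18)
  ... (continuing to 19P)
  19P = O

ord(P) = 19


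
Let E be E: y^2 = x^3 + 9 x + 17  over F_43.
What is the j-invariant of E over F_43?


Delta = -16(4 a^3 + 27 b^2) mod 43 = 23
-1728 * (4 a)^3 = -1728 * (4*9)^3 mod 43 = 35
j = 35 * 23^(-1) mod 43 = 9

j = 9 (mod 43)


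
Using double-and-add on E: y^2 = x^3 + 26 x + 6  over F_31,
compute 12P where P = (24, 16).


k = 12 = 1100_2 (binary, LSB first: 0011)
Double-and-add from P = (24, 16):
  bit 0 = 0: acc unchanged = O
  bit 1 = 0: acc unchanged = O
  bit 2 = 1: acc = O + (22, 2) = (22, 2)
  bit 3 = 1: acc = (22, 2) + (1, 23) = (9, 16)

12P = (9, 16)


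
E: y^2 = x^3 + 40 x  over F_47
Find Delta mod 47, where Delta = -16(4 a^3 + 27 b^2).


4 a^3 + 27 b^2 = 4*40^3 + 27*0^2 = 256000 + 0 = 256000
Delta = -16 * (256000) = -4096000
Delta mod 47 = 3

Delta = 3 (mod 47)


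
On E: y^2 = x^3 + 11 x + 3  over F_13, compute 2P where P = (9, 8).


Doubling: s = (3 x1^2 + a) / (2 y1)
s = (3*9^2 + 11) / (2*8) mod 13 = 11
x3 = s^2 - 2 x1 mod 13 = 11^2 - 2*9 = 12
y3 = s (x1 - x3) - y1 mod 13 = 11 * (9 - 12) - 8 = 11

2P = (12, 11)


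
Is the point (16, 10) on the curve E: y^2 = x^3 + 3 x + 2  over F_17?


Check whether y^2 = x^3 + 3 x + 2 (mod 17) for (x, y) = (16, 10).
LHS: y^2 = 10^2 mod 17 = 15
RHS: x^3 + 3 x + 2 = 16^3 + 3*16 + 2 mod 17 = 15
LHS = RHS

Yes, on the curve


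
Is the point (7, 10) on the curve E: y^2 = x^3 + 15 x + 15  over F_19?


Check whether y^2 = x^3 + 15 x + 15 (mod 19) for (x, y) = (7, 10).
LHS: y^2 = 10^2 mod 19 = 5
RHS: x^3 + 15 x + 15 = 7^3 + 15*7 + 15 mod 19 = 7
LHS != RHS

No, not on the curve


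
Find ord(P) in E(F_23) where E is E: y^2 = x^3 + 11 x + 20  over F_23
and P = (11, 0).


Compute successive multiples of P until we hit O:
  1P = (11, 0)
  2P = O

ord(P) = 2


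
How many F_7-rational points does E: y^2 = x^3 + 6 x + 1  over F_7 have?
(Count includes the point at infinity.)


For each x in F_7, count y with y^2 = x^3 + 6 x + 1 mod 7:
  x = 0: RHS = 1, y in [1, 6]  -> 2 point(s)
  x = 1: RHS = 1, y in [1, 6]  -> 2 point(s)
  x = 2: RHS = 0, y in [0]  -> 1 point(s)
  x = 3: RHS = 4, y in [2, 5]  -> 2 point(s)
  x = 5: RHS = 2, y in [3, 4]  -> 2 point(s)
  x = 6: RHS = 1, y in [1, 6]  -> 2 point(s)
Affine points: 11. Add the point at infinity: total = 12.

#E(F_7) = 12


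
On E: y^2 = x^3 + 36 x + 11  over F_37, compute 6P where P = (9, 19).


k = 6 = 110_2 (binary, LSB first: 011)
Double-and-add from P = (9, 19):
  bit 0 = 0: acc unchanged = O
  bit 1 = 1: acc = O + (12, 32) = (12, 32)
  bit 2 = 1: acc = (12, 32) + (1, 23) = (21, 1)

6P = (21, 1)


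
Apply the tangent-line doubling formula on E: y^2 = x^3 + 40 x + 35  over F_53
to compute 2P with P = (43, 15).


Doubling: s = (3 x1^2 + a) / (2 y1)
s = (3*43^2 + 40) / (2*15) mod 53 = 29
x3 = s^2 - 2 x1 mod 53 = 29^2 - 2*43 = 13
y3 = s (x1 - x3) - y1 mod 53 = 29 * (43 - 13) - 15 = 7

2P = (13, 7)


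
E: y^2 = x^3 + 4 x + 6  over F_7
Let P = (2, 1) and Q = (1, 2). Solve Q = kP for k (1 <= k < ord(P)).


Enumerate multiples of P until we hit Q = (1, 2):
  1P = (2, 1)
  2P = (4, 4)
  3P = (5, 5)
  4P = (1, 5)
  5P = (6, 1)
  6P = (6, 6)
  7P = (1, 2)
Match found at i = 7.

k = 7


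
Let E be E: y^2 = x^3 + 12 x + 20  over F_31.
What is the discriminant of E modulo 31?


4 a^3 + 27 b^2 = 4*12^3 + 27*20^2 = 6912 + 10800 = 17712
Delta = -16 * (17712) = -283392
Delta mod 31 = 10

Delta = 10 (mod 31)


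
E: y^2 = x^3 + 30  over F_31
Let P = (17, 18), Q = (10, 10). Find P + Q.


P != Q, so use the chord formula.
s = (y2 - y1) / (x2 - x1) = (23) / (24) mod 31 = 10
x3 = s^2 - x1 - x2 mod 31 = 10^2 - 17 - 10 = 11
y3 = s (x1 - x3) - y1 mod 31 = 10 * (17 - 11) - 18 = 11

P + Q = (11, 11)


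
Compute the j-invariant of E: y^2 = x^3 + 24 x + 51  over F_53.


Delta = -16(4 a^3 + 27 b^2) mod 53 = 14
-1728 * (4 a)^3 = -1728 * (4*24)^3 mod 53 = 41
j = 41 * 14^(-1) mod 53 = 37

j = 37 (mod 53)


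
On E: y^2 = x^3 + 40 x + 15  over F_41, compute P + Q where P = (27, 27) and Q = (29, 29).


P != Q, so use the chord formula.
s = (y2 - y1) / (x2 - x1) = (2) / (2) mod 41 = 1
x3 = s^2 - x1 - x2 mod 41 = 1^2 - 27 - 29 = 27
y3 = s (x1 - x3) - y1 mod 41 = 1 * (27 - 27) - 27 = 14

P + Q = (27, 14)


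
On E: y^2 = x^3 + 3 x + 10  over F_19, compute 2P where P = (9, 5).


Doubling: s = (3 x1^2 + a) / (2 y1)
s = (3*9^2 + 3) / (2*5) mod 19 = 17
x3 = s^2 - 2 x1 mod 19 = 17^2 - 2*9 = 5
y3 = s (x1 - x3) - y1 mod 19 = 17 * (9 - 5) - 5 = 6

2P = (5, 6)


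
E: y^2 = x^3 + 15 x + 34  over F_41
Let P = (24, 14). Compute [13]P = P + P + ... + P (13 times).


k = 13 = 1101_2 (binary, LSB first: 1011)
Double-and-add from P = (24, 14):
  bit 0 = 1: acc = O + (24, 14) = (24, 14)
  bit 1 = 0: acc unchanged = (24, 14)
  bit 2 = 1: acc = (24, 14) + (39, 18) = (28, 15)
  bit 3 = 1: acc = (28, 15) + (2, 20) = (2, 21)

13P = (2, 21)


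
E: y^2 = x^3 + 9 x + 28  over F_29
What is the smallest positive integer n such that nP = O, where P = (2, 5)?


Compute successive multiples of P until we hit O:
  1P = (2, 5)
  2P = (21, 16)
  3P = (22, 17)
  4P = (10, 25)
  5P = (16, 18)
  6P = (20, 28)
  7P = (20, 1)
  8P = (16, 11)
  ... (continuing to 13P)
  13P = O

ord(P) = 13


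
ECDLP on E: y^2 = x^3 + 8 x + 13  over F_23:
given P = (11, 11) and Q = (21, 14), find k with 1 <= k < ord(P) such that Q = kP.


Enumerate multiples of P until we hit Q = (21, 14):
  1P = (11, 11)
  2P = (10, 9)
  3P = (6, 22)
  4P = (9, 3)
  5P = (19, 3)
  6P = (17, 18)
  7P = (20, 13)
  8P = (0, 17)
  9P = (18, 20)
  10P = (21, 9)
  11P = (3, 15)
  12P = (15, 14)
  13P = (22, 21)
  14P = (22, 2)
  15P = (15, 9)
  16P = (3, 8)
  17P = (21, 14)
Match found at i = 17.

k = 17


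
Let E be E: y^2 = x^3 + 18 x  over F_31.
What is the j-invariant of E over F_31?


Delta = -16(4 a^3 + 27 b^2) mod 31 = 23
-1728 * (4 a)^3 = -1728 * (4*18)^3 mod 31 = 2
j = 2 * 23^(-1) mod 31 = 23

j = 23 (mod 31)


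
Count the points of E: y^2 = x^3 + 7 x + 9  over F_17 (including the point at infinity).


For each x in F_17, count y with y^2 = x^3 + 7 x + 9 mod 17:
  x = 0: RHS = 9, y in [3, 14]  -> 2 point(s)
  x = 1: RHS = 0, y in [0]  -> 1 point(s)
  x = 4: RHS = 16, y in [4, 13]  -> 2 point(s)
  x = 5: RHS = 16, y in [4, 13]  -> 2 point(s)
  x = 8: RHS = 16, y in [4, 13]  -> 2 point(s)
  x = 9: RHS = 2, y in [6, 11]  -> 2 point(s)
  x = 10: RHS = 8, y in [5, 12]  -> 2 point(s)
  x = 12: RHS = 2, y in [6, 11]  -> 2 point(s)
  x = 13: RHS = 2, y in [6, 11]  -> 2 point(s)
  x = 15: RHS = 4, y in [2, 15]  -> 2 point(s)
  x = 16: RHS = 1, y in [1, 16]  -> 2 point(s)
Affine points: 21. Add the point at infinity: total = 22.

#E(F_17) = 22


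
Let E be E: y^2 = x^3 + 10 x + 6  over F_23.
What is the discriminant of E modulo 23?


4 a^3 + 27 b^2 = 4*10^3 + 27*6^2 = 4000 + 972 = 4972
Delta = -16 * (4972) = -79552
Delta mod 23 = 5

Delta = 5 (mod 23)


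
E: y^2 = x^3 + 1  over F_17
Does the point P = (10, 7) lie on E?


Check whether y^2 = x^3 + 0 x + 1 (mod 17) for (x, y) = (10, 7).
LHS: y^2 = 7^2 mod 17 = 15
RHS: x^3 + 0 x + 1 = 10^3 + 0*10 + 1 mod 17 = 15
LHS = RHS

Yes, on the curve


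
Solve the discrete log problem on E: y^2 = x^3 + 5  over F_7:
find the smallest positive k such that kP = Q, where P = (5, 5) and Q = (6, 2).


Enumerate multiples of P until we hit Q = (6, 2):
  1P = (5, 5)
  2P = (6, 5)
  3P = (3, 2)
  4P = (3, 5)
  5P = (6, 2)
Match found at i = 5.

k = 5


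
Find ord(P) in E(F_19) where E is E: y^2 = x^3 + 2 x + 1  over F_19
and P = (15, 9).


Compute successive multiples of P until we hit O:
  1P = (15, 9)
  2P = (0, 1)
  3P = (8, 15)
  4P = (1, 17)
  5P = (1, 2)
  6P = (8, 4)
  7P = (0, 18)
  8P = (15, 10)
  ... (continuing to 9P)
  9P = O

ord(P) = 9


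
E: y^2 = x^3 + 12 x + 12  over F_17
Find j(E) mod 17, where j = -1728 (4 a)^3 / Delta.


Delta = -16(4 a^3 + 27 b^2) mod 17 = 5
-1728 * (4 a)^3 = -1728 * (4*12)^3 mod 17 = 8
j = 8 * 5^(-1) mod 17 = 5

j = 5 (mod 17)


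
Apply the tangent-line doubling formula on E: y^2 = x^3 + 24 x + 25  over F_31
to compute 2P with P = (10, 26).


Doubling: s = (3 x1^2 + a) / (2 y1)
s = (3*10^2 + 24) / (2*26) mod 31 = 11
x3 = s^2 - 2 x1 mod 31 = 11^2 - 2*10 = 8
y3 = s (x1 - x3) - y1 mod 31 = 11 * (10 - 8) - 26 = 27

2P = (8, 27)


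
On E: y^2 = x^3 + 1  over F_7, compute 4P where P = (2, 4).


k = 4 = 100_2 (binary, LSB first: 001)
Double-and-add from P = (2, 4):
  bit 0 = 0: acc unchanged = O
  bit 1 = 0: acc unchanged = O
  bit 2 = 1: acc = O + (0, 1) = (0, 1)

4P = (0, 1)


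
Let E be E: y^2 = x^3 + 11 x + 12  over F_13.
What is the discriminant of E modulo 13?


4 a^3 + 27 b^2 = 4*11^3 + 27*12^2 = 5324 + 3888 = 9212
Delta = -16 * (9212) = -147392
Delta mod 13 = 2

Delta = 2 (mod 13)


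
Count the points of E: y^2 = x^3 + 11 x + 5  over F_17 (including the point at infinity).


For each x in F_17, count y with y^2 = x^3 + 11 x + 5 mod 17:
  x = 1: RHS = 0, y in [0]  -> 1 point(s)
  x = 2: RHS = 1, y in [1, 16]  -> 2 point(s)
  x = 5: RHS = 15, y in [7, 10]  -> 2 point(s)
  x = 6: RHS = 15, y in [7, 10]  -> 2 point(s)
  x = 7: RHS = 0, y in [0]  -> 1 point(s)
  x = 9: RHS = 0, y in [0]  -> 1 point(s)
  x = 13: RHS = 16, y in [4, 13]  -> 2 point(s)
  x = 14: RHS = 13, y in [8, 9]  -> 2 point(s)
  x = 15: RHS = 9, y in [3, 14]  -> 2 point(s)
Affine points: 15. Add the point at infinity: total = 16.

#E(F_17) = 16


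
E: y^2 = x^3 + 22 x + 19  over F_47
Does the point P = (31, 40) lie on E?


Check whether y^2 = x^3 + 22 x + 19 (mod 47) for (x, y) = (31, 40).
LHS: y^2 = 40^2 mod 47 = 2
RHS: x^3 + 22 x + 19 = 31^3 + 22*31 + 19 mod 47 = 36
LHS != RHS

No, not on the curve


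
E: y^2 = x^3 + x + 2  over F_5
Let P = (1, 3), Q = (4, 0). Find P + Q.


P != Q, so use the chord formula.
s = (y2 - y1) / (x2 - x1) = (2) / (3) mod 5 = 4
x3 = s^2 - x1 - x2 mod 5 = 4^2 - 1 - 4 = 1
y3 = s (x1 - x3) - y1 mod 5 = 4 * (1 - 1) - 3 = 2

P + Q = (1, 2)


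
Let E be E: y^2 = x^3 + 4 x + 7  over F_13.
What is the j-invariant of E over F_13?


Delta = -16(4 a^3 + 27 b^2) mod 13 = 8
-1728 * (4 a)^3 = -1728 * (4*4)^3 mod 13 = 1
j = 1 * 8^(-1) mod 13 = 5

j = 5 (mod 13)


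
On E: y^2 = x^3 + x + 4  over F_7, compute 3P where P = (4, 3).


k = 3 = 11_2 (binary, LSB first: 11)
Double-and-add from P = (4, 3):
  bit 0 = 1: acc = O + (4, 3) = (4, 3)
  bit 1 = 1: acc = (4, 3) + (6, 4) = (6, 3)

3P = (6, 3)


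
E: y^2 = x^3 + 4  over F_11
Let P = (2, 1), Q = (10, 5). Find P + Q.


P != Q, so use the chord formula.
s = (y2 - y1) / (x2 - x1) = (4) / (8) mod 11 = 6
x3 = s^2 - x1 - x2 mod 11 = 6^2 - 2 - 10 = 2
y3 = s (x1 - x3) - y1 mod 11 = 6 * (2 - 2) - 1 = 10

P + Q = (2, 10)


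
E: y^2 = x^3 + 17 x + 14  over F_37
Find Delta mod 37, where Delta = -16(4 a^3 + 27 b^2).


4 a^3 + 27 b^2 = 4*17^3 + 27*14^2 = 19652 + 5292 = 24944
Delta = -16 * (24944) = -399104
Delta mod 37 = 15

Delta = 15 (mod 37)


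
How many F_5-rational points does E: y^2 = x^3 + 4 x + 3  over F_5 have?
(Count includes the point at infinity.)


For each x in F_5, count y with y^2 = x^3 + 4 x + 3 mod 5:
  x = 2: RHS = 4, y in [2, 3]  -> 2 point(s)
Affine points: 2. Add the point at infinity: total = 3.

#E(F_5) = 3


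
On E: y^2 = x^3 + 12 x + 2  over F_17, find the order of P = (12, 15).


Compute successive multiples of P until we hit O:
  1P = (12, 15)
  2P = (6, 16)
  3P = (8, 7)
  4P = (1, 7)
  5P = (2, 0)
  6P = (1, 10)
  7P = (8, 10)
  8P = (6, 1)
  ... (continuing to 10P)
  10P = O

ord(P) = 10


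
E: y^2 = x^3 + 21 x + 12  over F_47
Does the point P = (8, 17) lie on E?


Check whether y^2 = x^3 + 21 x + 12 (mod 47) for (x, y) = (8, 17).
LHS: y^2 = 17^2 mod 47 = 7
RHS: x^3 + 21 x + 12 = 8^3 + 21*8 + 12 mod 47 = 34
LHS != RHS

No, not on the curve


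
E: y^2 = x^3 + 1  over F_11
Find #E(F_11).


For each x in F_11, count y with y^2 = x^3 + 0 x + 1 mod 11:
  x = 0: RHS = 1, y in [1, 10]  -> 2 point(s)
  x = 2: RHS = 9, y in [3, 8]  -> 2 point(s)
  x = 5: RHS = 5, y in [4, 7]  -> 2 point(s)
  x = 7: RHS = 3, y in [5, 6]  -> 2 point(s)
  x = 9: RHS = 4, y in [2, 9]  -> 2 point(s)
  x = 10: RHS = 0, y in [0]  -> 1 point(s)
Affine points: 11. Add the point at infinity: total = 12.

#E(F_11) = 12


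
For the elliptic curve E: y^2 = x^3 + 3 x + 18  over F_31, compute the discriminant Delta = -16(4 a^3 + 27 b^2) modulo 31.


4 a^3 + 27 b^2 = 4*3^3 + 27*18^2 = 108 + 8748 = 8856
Delta = -16 * (8856) = -141696
Delta mod 31 = 5

Delta = 5 (mod 31)


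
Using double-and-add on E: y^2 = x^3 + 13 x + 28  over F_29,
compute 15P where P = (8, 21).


k = 15 = 1111_2 (binary, LSB first: 1111)
Double-and-add from P = (8, 21):
  bit 0 = 1: acc = O + (8, 21) = (8, 21)
  bit 1 = 1: acc = (8, 21) + (18, 2) = (4, 12)
  bit 2 = 1: acc = (4, 12) + (13, 4) = (11, 20)
  bit 3 = 1: acc = (11, 20) + (23, 13) = (4, 17)

15P = (4, 17)


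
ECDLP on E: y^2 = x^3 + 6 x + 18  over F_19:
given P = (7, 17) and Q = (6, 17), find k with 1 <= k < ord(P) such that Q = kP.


Enumerate multiples of P until we hit Q = (6, 17):
  1P = (7, 17)
  2P = (11, 3)
  3P = (18, 12)
  4P = (3, 14)
  5P = (6, 17)
Match found at i = 5.

k = 5


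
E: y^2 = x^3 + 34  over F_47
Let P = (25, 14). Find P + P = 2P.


Doubling: s = (3 x1^2 + a) / (2 y1)
s = (3*25^2 + 0) / (2*14) mod 47 = 25
x3 = s^2 - 2 x1 mod 47 = 25^2 - 2*25 = 11
y3 = s (x1 - x3) - y1 mod 47 = 25 * (25 - 11) - 14 = 7

2P = (11, 7)


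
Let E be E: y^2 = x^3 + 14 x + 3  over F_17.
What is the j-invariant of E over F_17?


Delta = -16(4 a^3 + 27 b^2) mod 17 = 16
-1728 * (4 a)^3 = -1728 * (4*14)^3 mod 17 = 2
j = 2 * 16^(-1) mod 17 = 15

j = 15 (mod 17)


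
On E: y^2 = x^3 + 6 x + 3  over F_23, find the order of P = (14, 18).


Compute successive multiples of P until we hit O:
  1P = (14, 18)
  2P = (20, 21)
  3P = (18, 3)
  4P = (18, 20)
  5P = (20, 2)
  6P = (14, 5)
  7P = O

ord(P) = 7


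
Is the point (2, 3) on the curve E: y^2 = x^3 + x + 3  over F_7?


Check whether y^2 = x^3 + 1 x + 3 (mod 7) for (x, y) = (2, 3).
LHS: y^2 = 3^2 mod 7 = 2
RHS: x^3 + 1 x + 3 = 2^3 + 1*2 + 3 mod 7 = 6
LHS != RHS

No, not on the curve


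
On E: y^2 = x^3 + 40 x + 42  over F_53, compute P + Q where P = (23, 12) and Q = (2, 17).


P != Q, so use the chord formula.
s = (y2 - y1) / (x2 - x1) = (5) / (32) mod 53 = 25
x3 = s^2 - x1 - x2 mod 53 = 25^2 - 23 - 2 = 17
y3 = s (x1 - x3) - y1 mod 53 = 25 * (23 - 17) - 12 = 32

P + Q = (17, 32)


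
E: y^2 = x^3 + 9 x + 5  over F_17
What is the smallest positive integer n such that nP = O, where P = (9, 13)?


Compute successive multiples of P until we hit O:
  1P = (9, 13)
  2P = (1, 7)
  3P = (15, 8)
  4P = (14, 11)
  5P = (3, 5)
  6P = (3, 12)
  7P = (14, 6)
  8P = (15, 9)
  ... (continuing to 11P)
  11P = O

ord(P) = 11


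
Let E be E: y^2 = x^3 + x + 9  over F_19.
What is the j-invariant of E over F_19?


Delta = -16(4 a^3 + 27 b^2) mod 19 = 18
-1728 * (4 a)^3 = -1728 * (4*1)^3 mod 19 = 7
j = 7 * 18^(-1) mod 19 = 12

j = 12 (mod 19)


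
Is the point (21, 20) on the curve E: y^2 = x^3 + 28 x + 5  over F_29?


Check whether y^2 = x^3 + 28 x + 5 (mod 29) for (x, y) = (21, 20).
LHS: y^2 = 20^2 mod 29 = 23
RHS: x^3 + 28 x + 5 = 21^3 + 28*21 + 5 mod 29 = 23
LHS = RHS

Yes, on the curve


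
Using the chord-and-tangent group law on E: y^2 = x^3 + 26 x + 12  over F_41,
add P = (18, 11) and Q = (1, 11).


P != Q, so use the chord formula.
s = (y2 - y1) / (x2 - x1) = (0) / (24) mod 41 = 0
x3 = s^2 - x1 - x2 mod 41 = 0^2 - 18 - 1 = 22
y3 = s (x1 - x3) - y1 mod 41 = 0 * (18 - 22) - 11 = 30

P + Q = (22, 30)


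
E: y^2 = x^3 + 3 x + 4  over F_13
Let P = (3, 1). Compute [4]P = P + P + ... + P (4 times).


k = 4 = 100_2 (binary, LSB first: 001)
Double-and-add from P = (3, 1):
  bit 0 = 0: acc unchanged = O
  bit 1 = 0: acc unchanged = O
  bit 2 = 1: acc = O + (0, 11) = (0, 11)

4P = (0, 11)


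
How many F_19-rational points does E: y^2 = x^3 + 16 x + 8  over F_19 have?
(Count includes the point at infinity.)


For each x in F_19, count y with y^2 = x^3 + 16 x + 8 mod 19:
  x = 1: RHS = 6, y in [5, 14]  -> 2 point(s)
  x = 3: RHS = 7, y in [8, 11]  -> 2 point(s)
  x = 5: RHS = 4, y in [2, 17]  -> 2 point(s)
  x = 6: RHS = 16, y in [4, 15]  -> 2 point(s)
  x = 7: RHS = 7, y in [8, 11]  -> 2 point(s)
  x = 9: RHS = 7, y in [8, 11]  -> 2 point(s)
  x = 10: RHS = 9, y in [3, 16]  -> 2 point(s)
  x = 12: RHS = 9, y in [3, 16]  -> 2 point(s)
  x = 13: RHS = 0, y in [0]  -> 1 point(s)
  x = 16: RHS = 9, y in [3, 16]  -> 2 point(s)
  x = 17: RHS = 6, y in [5, 14]  -> 2 point(s)
Affine points: 21. Add the point at infinity: total = 22.

#E(F_19) = 22


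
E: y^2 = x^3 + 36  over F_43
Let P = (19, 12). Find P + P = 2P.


Doubling: s = (3 x1^2 + a) / (2 y1)
s = (3*19^2 + 0) / (2*12) mod 43 = 29
x3 = s^2 - 2 x1 mod 43 = 29^2 - 2*19 = 29
y3 = s (x1 - x3) - y1 mod 43 = 29 * (19 - 29) - 12 = 42

2P = (29, 42)


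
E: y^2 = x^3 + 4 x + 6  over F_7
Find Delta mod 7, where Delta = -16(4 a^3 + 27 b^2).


4 a^3 + 27 b^2 = 4*4^3 + 27*6^2 = 256 + 972 = 1228
Delta = -16 * (1228) = -19648
Delta mod 7 = 1

Delta = 1 (mod 7)


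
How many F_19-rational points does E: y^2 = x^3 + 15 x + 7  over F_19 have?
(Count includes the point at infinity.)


For each x in F_19, count y with y^2 = x^3 + 15 x + 7 mod 19:
  x = 0: RHS = 7, y in [8, 11]  -> 2 point(s)
  x = 1: RHS = 4, y in [2, 17]  -> 2 point(s)
  x = 2: RHS = 7, y in [8, 11]  -> 2 point(s)
  x = 4: RHS = 17, y in [6, 13]  -> 2 point(s)
  x = 5: RHS = 17, y in [6, 13]  -> 2 point(s)
  x = 6: RHS = 9, y in [3, 16]  -> 2 point(s)
  x = 9: RHS = 16, y in [4, 15]  -> 2 point(s)
  x = 10: RHS = 17, y in [6, 13]  -> 2 point(s)
  x = 13: RHS = 5, y in [9, 10]  -> 2 point(s)
  x = 14: RHS = 16, y in [4, 15]  -> 2 point(s)
  x = 15: RHS = 16, y in [4, 15]  -> 2 point(s)
  x = 16: RHS = 11, y in [7, 12]  -> 2 point(s)
  x = 17: RHS = 7, y in [8, 11]  -> 2 point(s)
Affine points: 26. Add the point at infinity: total = 27.

#E(F_19) = 27


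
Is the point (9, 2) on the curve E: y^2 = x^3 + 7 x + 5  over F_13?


Check whether y^2 = x^3 + 7 x + 5 (mod 13) for (x, y) = (9, 2).
LHS: y^2 = 2^2 mod 13 = 4
RHS: x^3 + 7 x + 5 = 9^3 + 7*9 + 5 mod 13 = 4
LHS = RHS

Yes, on the curve


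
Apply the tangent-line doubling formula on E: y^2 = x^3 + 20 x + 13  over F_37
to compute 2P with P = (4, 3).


Doubling: s = (3 x1^2 + a) / (2 y1)
s = (3*4^2 + 20) / (2*3) mod 37 = 36
x3 = s^2 - 2 x1 mod 37 = 36^2 - 2*4 = 30
y3 = s (x1 - x3) - y1 mod 37 = 36 * (4 - 30) - 3 = 23

2P = (30, 23)


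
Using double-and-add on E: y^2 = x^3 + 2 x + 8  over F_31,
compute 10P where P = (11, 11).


k = 10 = 1010_2 (binary, LSB first: 0101)
Double-and-add from P = (11, 11):
  bit 0 = 0: acc unchanged = O
  bit 1 = 1: acc = O + (23, 21) = (23, 21)
  bit 2 = 0: acc unchanged = (23, 21)
  bit 3 = 1: acc = (23, 21) + (26, 20) = (20, 9)

10P = (20, 9)


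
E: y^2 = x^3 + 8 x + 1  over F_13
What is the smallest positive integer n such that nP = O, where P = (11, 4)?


Compute successive multiples of P until we hit O:
  1P = (11, 4)
  2P = (7, 6)
  3P = (5, 6)
  4P = (0, 1)
  5P = (1, 7)
  6P = (2, 5)
  7P = (9, 3)
  8P = (3, 0)
  ... (continuing to 16P)
  16P = O

ord(P) = 16


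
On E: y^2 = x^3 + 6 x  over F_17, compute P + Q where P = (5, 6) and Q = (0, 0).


P != Q, so use the chord formula.
s = (y2 - y1) / (x2 - x1) = (11) / (12) mod 17 = 8
x3 = s^2 - x1 - x2 mod 17 = 8^2 - 5 - 0 = 8
y3 = s (x1 - x3) - y1 mod 17 = 8 * (5 - 8) - 6 = 4

P + Q = (8, 4)


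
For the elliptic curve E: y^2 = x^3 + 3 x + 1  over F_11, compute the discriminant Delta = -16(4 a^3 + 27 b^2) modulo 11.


4 a^3 + 27 b^2 = 4*3^3 + 27*1^2 = 108 + 27 = 135
Delta = -16 * (135) = -2160
Delta mod 11 = 7

Delta = 7 (mod 11)


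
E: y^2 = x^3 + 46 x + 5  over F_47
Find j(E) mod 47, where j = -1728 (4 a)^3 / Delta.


Delta = -16(4 a^3 + 27 b^2) mod 47 = 27
-1728 * (4 a)^3 = -1728 * (4*46)^3 mod 47 = 1
j = 1 * 27^(-1) mod 47 = 7

j = 7 (mod 47)


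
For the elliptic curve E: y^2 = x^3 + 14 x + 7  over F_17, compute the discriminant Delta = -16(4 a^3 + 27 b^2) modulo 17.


4 a^3 + 27 b^2 = 4*14^3 + 27*7^2 = 10976 + 1323 = 12299
Delta = -16 * (12299) = -196784
Delta mod 17 = 8

Delta = 8 (mod 17)


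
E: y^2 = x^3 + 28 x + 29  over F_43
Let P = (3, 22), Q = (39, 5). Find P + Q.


P != Q, so use the chord formula.
s = (y2 - y1) / (x2 - x1) = (26) / (36) mod 43 = 27
x3 = s^2 - x1 - x2 mod 43 = 27^2 - 3 - 39 = 42
y3 = s (x1 - x3) - y1 mod 43 = 27 * (3 - 42) - 22 = 0

P + Q = (42, 0)


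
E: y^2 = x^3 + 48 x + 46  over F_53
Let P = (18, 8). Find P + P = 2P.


Doubling: s = (3 x1^2 + a) / (2 y1)
s = (3*18^2 + 48) / (2*8) mod 53 = 24
x3 = s^2 - 2 x1 mod 53 = 24^2 - 2*18 = 10
y3 = s (x1 - x3) - y1 mod 53 = 24 * (18 - 10) - 8 = 25

2P = (10, 25)


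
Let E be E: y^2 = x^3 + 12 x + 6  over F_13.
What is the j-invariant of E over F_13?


Delta = -16(4 a^3 + 27 b^2) mod 13 = 8
-1728 * (4 a)^3 = -1728 * (4*12)^3 mod 13 = 1
j = 1 * 8^(-1) mod 13 = 5

j = 5 (mod 13)


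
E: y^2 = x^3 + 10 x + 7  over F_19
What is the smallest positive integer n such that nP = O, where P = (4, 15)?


Compute successive multiples of P until we hit O:
  1P = (4, 15)
  2P = (3, 11)
  3P = (9, 3)
  4P = (11, 17)
  5P = (13, 15)
  6P = (2, 4)
  7P = (10, 9)
  8P = (6, 6)
  ... (continuing to 27P)
  27P = O

ord(P) = 27


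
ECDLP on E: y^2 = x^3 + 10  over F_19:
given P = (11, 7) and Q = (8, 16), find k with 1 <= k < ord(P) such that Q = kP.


Enumerate multiples of P until we hit Q = (8, 16):
  1P = (11, 7)
  2P = (4, 13)
  3P = (9, 13)
  4P = (8, 3)
  5P = (6, 6)
  6P = (18, 3)
  7P = (7, 7)
  8P = (1, 12)
  9P = (12, 3)
  10P = (12, 16)
  11P = (1, 7)
  12P = (7, 12)
  13P = (18, 16)
  14P = (6, 13)
  15P = (8, 16)
Match found at i = 15.

k = 15


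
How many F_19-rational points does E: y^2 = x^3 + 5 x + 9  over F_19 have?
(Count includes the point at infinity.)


For each x in F_19, count y with y^2 = x^3 + 5 x + 9 mod 19:
  x = 0: RHS = 9, y in [3, 16]  -> 2 point(s)
  x = 4: RHS = 17, y in [6, 13]  -> 2 point(s)
  x = 5: RHS = 7, y in [8, 11]  -> 2 point(s)
  x = 7: RHS = 7, y in [8, 11]  -> 2 point(s)
  x = 9: RHS = 4, y in [2, 17]  -> 2 point(s)
  x = 12: RHS = 11, y in [7, 12]  -> 2 point(s)
  x = 14: RHS = 11, y in [7, 12]  -> 2 point(s)
  x = 15: RHS = 1, y in [1, 18]  -> 2 point(s)
  x = 16: RHS = 5, y in [9, 10]  -> 2 point(s)
Affine points: 18. Add the point at infinity: total = 19.

#E(F_19) = 19


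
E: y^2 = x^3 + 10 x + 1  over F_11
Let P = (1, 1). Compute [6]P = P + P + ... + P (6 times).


k = 6 = 110_2 (binary, LSB first: 011)
Double-and-add from P = (1, 1):
  bit 0 = 0: acc unchanged = O
  bit 1 = 1: acc = O + (10, 1) = (10, 1)
  bit 2 = 1: acc = (10, 1) + (3, 6) = (3, 5)

6P = (3, 5)


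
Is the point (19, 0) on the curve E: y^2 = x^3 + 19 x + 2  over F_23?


Check whether y^2 = x^3 + 19 x + 2 (mod 23) for (x, y) = (19, 0).
LHS: y^2 = 0^2 mod 23 = 0
RHS: x^3 + 19 x + 2 = 19^3 + 19*19 + 2 mod 23 = 0
LHS = RHS

Yes, on the curve


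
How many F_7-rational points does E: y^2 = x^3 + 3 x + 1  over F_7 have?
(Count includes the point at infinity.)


For each x in F_7, count y with y^2 = x^3 + 3 x + 1 mod 7:
  x = 0: RHS = 1, y in [1, 6]  -> 2 point(s)
  x = 2: RHS = 1, y in [1, 6]  -> 2 point(s)
  x = 3: RHS = 2, y in [3, 4]  -> 2 point(s)
  x = 4: RHS = 0, y in [0]  -> 1 point(s)
  x = 5: RHS = 1, y in [1, 6]  -> 2 point(s)
  x = 6: RHS = 4, y in [2, 5]  -> 2 point(s)
Affine points: 11. Add the point at infinity: total = 12.

#E(F_7) = 12


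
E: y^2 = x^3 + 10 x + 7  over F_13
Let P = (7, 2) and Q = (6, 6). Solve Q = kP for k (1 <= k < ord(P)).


Enumerate multiples of P until we hit Q = (6, 6):
  1P = (7, 2)
  2P = (8, 1)
  3P = (12, 3)
  4P = (6, 6)
Match found at i = 4.

k = 4


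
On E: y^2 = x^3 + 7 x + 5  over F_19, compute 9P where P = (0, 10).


k = 9 = 1001_2 (binary, LSB first: 1001)
Double-and-add from P = (0, 10):
  bit 0 = 1: acc = O + (0, 10) = (0, 10)
  bit 1 = 0: acc unchanged = (0, 10)
  bit 2 = 0: acc unchanged = (0, 10)
  bit 3 = 1: acc = (0, 10) + (18, 15) = (7, 6)

9P = (7, 6)


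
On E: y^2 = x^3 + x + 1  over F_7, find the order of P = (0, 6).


Compute successive multiples of P until we hit O:
  1P = (0, 6)
  2P = (2, 2)
  3P = (2, 5)
  4P = (0, 1)
  5P = O

ord(P) = 5


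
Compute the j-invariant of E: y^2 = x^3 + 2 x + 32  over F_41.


Delta = -16(4 a^3 + 27 b^2) mod 41 = 2
-1728 * (4 a)^3 = -1728 * (4*2)^3 mod 41 = 3
j = 3 * 2^(-1) mod 41 = 22

j = 22 (mod 41)


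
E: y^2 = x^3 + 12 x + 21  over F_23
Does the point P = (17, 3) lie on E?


Check whether y^2 = x^3 + 12 x + 21 (mod 23) for (x, y) = (17, 3).
LHS: y^2 = 3^2 mod 23 = 9
RHS: x^3 + 12 x + 21 = 17^3 + 12*17 + 21 mod 23 = 9
LHS = RHS

Yes, on the curve


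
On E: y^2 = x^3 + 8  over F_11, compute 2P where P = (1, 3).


Doubling: s = (3 x1^2 + a) / (2 y1)
s = (3*1^2 + 0) / (2*3) mod 11 = 6
x3 = s^2 - 2 x1 mod 11 = 6^2 - 2*1 = 1
y3 = s (x1 - x3) - y1 mod 11 = 6 * (1 - 1) - 3 = 8

2P = (1, 8)


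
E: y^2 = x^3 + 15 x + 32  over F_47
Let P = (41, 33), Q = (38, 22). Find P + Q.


P != Q, so use the chord formula.
s = (y2 - y1) / (x2 - x1) = (36) / (44) mod 47 = 35
x3 = s^2 - x1 - x2 mod 47 = 35^2 - 41 - 38 = 18
y3 = s (x1 - x3) - y1 mod 47 = 35 * (41 - 18) - 33 = 20

P + Q = (18, 20)


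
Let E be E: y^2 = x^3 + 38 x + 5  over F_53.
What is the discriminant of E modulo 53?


4 a^3 + 27 b^2 = 4*38^3 + 27*5^2 = 219488 + 675 = 220163
Delta = -16 * (220163) = -3522608
Delta mod 53 = 37

Delta = 37 (mod 53)


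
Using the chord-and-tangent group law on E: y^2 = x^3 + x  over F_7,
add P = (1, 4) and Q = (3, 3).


P != Q, so use the chord formula.
s = (y2 - y1) / (x2 - x1) = (6) / (2) mod 7 = 3
x3 = s^2 - x1 - x2 mod 7 = 3^2 - 1 - 3 = 5
y3 = s (x1 - x3) - y1 mod 7 = 3 * (1 - 5) - 4 = 5

P + Q = (5, 5)


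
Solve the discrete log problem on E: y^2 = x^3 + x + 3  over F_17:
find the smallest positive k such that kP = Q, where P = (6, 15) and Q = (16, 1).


Enumerate multiples of P until we hit Q = (16, 1):
  1P = (6, 15)
  2P = (7, 8)
  3P = (2, 8)
  4P = (11, 6)
  5P = (8, 9)
  6P = (12, 3)
  7P = (3, 13)
  8P = (16, 1)
Match found at i = 8.

k = 8


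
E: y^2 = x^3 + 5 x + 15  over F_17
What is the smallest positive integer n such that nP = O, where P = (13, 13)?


Compute successive multiples of P until we hit O:
  1P = (13, 13)
  2P = (7, 11)
  3P = (16, 3)
  4P = (1, 15)
  5P = (12, 1)
  6P = (0, 7)
  7P = (2, 13)
  8P = (2, 4)
  ... (continuing to 15P)
  15P = O

ord(P) = 15


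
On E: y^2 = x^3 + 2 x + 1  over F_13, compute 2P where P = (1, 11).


Doubling: s = (3 x1^2 + a) / (2 y1)
s = (3*1^2 + 2) / (2*11) mod 13 = 2
x3 = s^2 - 2 x1 mod 13 = 2^2 - 2*1 = 2
y3 = s (x1 - x3) - y1 mod 13 = 2 * (1 - 2) - 11 = 0

2P = (2, 0)


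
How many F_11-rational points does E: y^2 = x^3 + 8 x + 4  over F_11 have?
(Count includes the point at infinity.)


For each x in F_11, count y with y^2 = x^3 + 8 x + 4 mod 11:
  x = 0: RHS = 4, y in [2, 9]  -> 2 point(s)
  x = 3: RHS = 0, y in [0]  -> 1 point(s)
  x = 4: RHS = 1, y in [1, 10]  -> 2 point(s)
  x = 5: RHS = 4, y in [2, 9]  -> 2 point(s)
  x = 6: RHS = 4, y in [2, 9]  -> 2 point(s)
Affine points: 9. Add the point at infinity: total = 10.

#E(F_11) = 10


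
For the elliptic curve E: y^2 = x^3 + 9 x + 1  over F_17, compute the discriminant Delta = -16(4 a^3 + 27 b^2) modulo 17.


4 a^3 + 27 b^2 = 4*9^3 + 27*1^2 = 2916 + 27 = 2943
Delta = -16 * (2943) = -47088
Delta mod 17 = 2

Delta = 2 (mod 17)


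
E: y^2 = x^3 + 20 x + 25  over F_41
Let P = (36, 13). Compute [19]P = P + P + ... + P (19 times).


k = 19 = 10011_2 (binary, LSB first: 11001)
Double-and-add from P = (36, 13):
  bit 0 = 1: acc = O + (36, 13) = (36, 13)
  bit 1 = 1: acc = (36, 13) + (0, 5) = (1, 13)
  bit 2 = 0: acc unchanged = (1, 13)
  bit 3 = 0: acc unchanged = (1, 13)
  bit 4 = 1: acc = (1, 13) + (26, 9) = (32, 10)

19P = (32, 10)


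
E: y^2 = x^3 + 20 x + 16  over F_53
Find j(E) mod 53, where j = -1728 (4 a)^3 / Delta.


Delta = -16(4 a^3 + 27 b^2) mod 53 = 52
-1728 * (4 a)^3 = -1728 * (4*20)^3 mod 53 = 49
j = 49 * 52^(-1) mod 53 = 4

j = 4 (mod 53)


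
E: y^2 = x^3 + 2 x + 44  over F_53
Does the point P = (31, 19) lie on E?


Check whether y^2 = x^3 + 2 x + 44 (mod 53) for (x, y) = (31, 19).
LHS: y^2 = 19^2 mod 53 = 43
RHS: x^3 + 2 x + 44 = 31^3 + 2*31 + 44 mod 53 = 5
LHS != RHS

No, not on the curve


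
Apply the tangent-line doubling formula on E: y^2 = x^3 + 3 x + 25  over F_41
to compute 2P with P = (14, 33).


Doubling: s = (3 x1^2 + a) / (2 y1)
s = (3*14^2 + 3) / (2*33) mod 41 = 22
x3 = s^2 - 2 x1 mod 41 = 22^2 - 2*14 = 5
y3 = s (x1 - x3) - y1 mod 41 = 22 * (14 - 5) - 33 = 1

2P = (5, 1)


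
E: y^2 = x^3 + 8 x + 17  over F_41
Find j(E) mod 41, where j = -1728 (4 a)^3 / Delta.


Delta = -16(4 a^3 + 27 b^2) mod 41 = 29
-1728 * (4 a)^3 = -1728 * (4*8)^3 mod 41 = 28
j = 28 * 29^(-1) mod 41 = 25

j = 25 (mod 41)


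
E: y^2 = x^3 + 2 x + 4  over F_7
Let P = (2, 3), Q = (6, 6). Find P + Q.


P != Q, so use the chord formula.
s = (y2 - y1) / (x2 - x1) = (3) / (4) mod 7 = 6
x3 = s^2 - x1 - x2 mod 7 = 6^2 - 2 - 6 = 0
y3 = s (x1 - x3) - y1 mod 7 = 6 * (2 - 0) - 3 = 2

P + Q = (0, 2)


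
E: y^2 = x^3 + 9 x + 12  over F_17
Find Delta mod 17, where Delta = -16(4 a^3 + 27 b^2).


4 a^3 + 27 b^2 = 4*9^3 + 27*12^2 = 2916 + 3888 = 6804
Delta = -16 * (6804) = -108864
Delta mod 17 = 4

Delta = 4 (mod 17)


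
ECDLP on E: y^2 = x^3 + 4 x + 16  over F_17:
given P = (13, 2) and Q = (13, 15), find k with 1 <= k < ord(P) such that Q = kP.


Enumerate multiples of P until we hit Q = (13, 15):
  1P = (13, 2)
  2P = (7, 8)
  3P = (15, 0)
  4P = (7, 9)
  5P = (13, 15)
Match found at i = 5.

k = 5


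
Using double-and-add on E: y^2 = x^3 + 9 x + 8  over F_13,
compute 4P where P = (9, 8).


k = 4 = 100_2 (binary, LSB first: 001)
Double-and-add from P = (9, 8):
  bit 0 = 0: acc unchanged = O
  bit 1 = 0: acc unchanged = O
  bit 2 = 1: acc = O + (4, 11) = (4, 11)

4P = (4, 11)


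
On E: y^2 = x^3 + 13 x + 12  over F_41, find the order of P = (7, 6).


Compute successive multiples of P until we hit O:
  1P = (7, 6)
  2P = (18, 25)
  3P = (20, 20)
  4P = (4, 13)
  5P = (40, 30)
  6P = (3, 23)
  7P = (26, 3)
  8P = (12, 25)
  ... (continuing to 30P)
  30P = O

ord(P) = 30


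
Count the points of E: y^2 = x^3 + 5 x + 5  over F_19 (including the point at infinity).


For each x in F_19, count y with y^2 = x^3 + 5 x + 5 mod 19:
  x = 0: RHS = 5, y in [9, 10]  -> 2 point(s)
  x = 1: RHS = 11, y in [7, 12]  -> 2 point(s)
  x = 2: RHS = 4, y in [2, 17]  -> 2 point(s)
  x = 3: RHS = 9, y in [3, 16]  -> 2 point(s)
  x = 6: RHS = 4, y in [2, 17]  -> 2 point(s)
  x = 8: RHS = 6, y in [5, 14]  -> 2 point(s)
  x = 9: RHS = 0, y in [0]  -> 1 point(s)
  x = 11: RHS = 4, y in [2, 17]  -> 2 point(s)
  x = 12: RHS = 7, y in [8, 11]  -> 2 point(s)
  x = 13: RHS = 6, y in [5, 14]  -> 2 point(s)
  x = 14: RHS = 7, y in [8, 11]  -> 2 point(s)
  x = 15: RHS = 16, y in [4, 15]  -> 2 point(s)
  x = 16: RHS = 1, y in [1, 18]  -> 2 point(s)
  x = 17: RHS = 6, y in [5, 14]  -> 2 point(s)
Affine points: 27. Add the point at infinity: total = 28.

#E(F_19) = 28


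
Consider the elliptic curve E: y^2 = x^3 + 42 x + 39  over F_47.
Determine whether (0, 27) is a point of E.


Check whether y^2 = x^3 + 42 x + 39 (mod 47) for (x, y) = (0, 27).
LHS: y^2 = 27^2 mod 47 = 24
RHS: x^3 + 42 x + 39 = 0^3 + 42*0 + 39 mod 47 = 39
LHS != RHS

No, not on the curve


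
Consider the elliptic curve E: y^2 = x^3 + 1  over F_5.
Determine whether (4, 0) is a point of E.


Check whether y^2 = x^3 + 0 x + 1 (mod 5) for (x, y) = (4, 0).
LHS: y^2 = 0^2 mod 5 = 0
RHS: x^3 + 0 x + 1 = 4^3 + 0*4 + 1 mod 5 = 0
LHS = RHS

Yes, on the curve


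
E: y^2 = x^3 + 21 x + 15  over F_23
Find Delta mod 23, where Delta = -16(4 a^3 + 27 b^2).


4 a^3 + 27 b^2 = 4*21^3 + 27*15^2 = 37044 + 6075 = 43119
Delta = -16 * (43119) = -689904
Delta mod 23 = 4

Delta = 4 (mod 23)


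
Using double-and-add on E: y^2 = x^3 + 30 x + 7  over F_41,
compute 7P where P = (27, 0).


k = 7 = 111_2 (binary, LSB first: 111)
Double-and-add from P = (27, 0):
  bit 0 = 1: acc = O + (27, 0) = (27, 0)
  bit 1 = 1: acc = (27, 0) + O = (27, 0)
  bit 2 = 1: acc = (27, 0) + O = (27, 0)

7P = (27, 0)


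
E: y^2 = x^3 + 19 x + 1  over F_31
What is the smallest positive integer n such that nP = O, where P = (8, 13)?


Compute successive multiples of P until we hit O:
  1P = (8, 13)
  2P = (9, 23)
  3P = (21, 12)
  4P = (22, 0)
  5P = (21, 19)
  6P = (9, 8)
  7P = (8, 18)
  8P = O

ord(P) = 8


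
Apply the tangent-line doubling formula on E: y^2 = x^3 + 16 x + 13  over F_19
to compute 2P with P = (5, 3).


Doubling: s = (3 x1^2 + a) / (2 y1)
s = (3*5^2 + 16) / (2*3) mod 19 = 12
x3 = s^2 - 2 x1 mod 19 = 12^2 - 2*5 = 1
y3 = s (x1 - x3) - y1 mod 19 = 12 * (5 - 1) - 3 = 7

2P = (1, 7)


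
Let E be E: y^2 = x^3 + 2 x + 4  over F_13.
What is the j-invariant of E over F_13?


Delta = -16(4 a^3 + 27 b^2) mod 13 = 12
-1728 * (4 a)^3 = -1728 * (4*2)^3 mod 13 = 5
j = 5 * 12^(-1) mod 13 = 8

j = 8 (mod 13)


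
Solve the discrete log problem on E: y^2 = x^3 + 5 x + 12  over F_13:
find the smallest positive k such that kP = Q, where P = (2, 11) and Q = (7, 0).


Enumerate multiples of P until we hit Q = (7, 0):
  1P = (2, 11)
  2P = (10, 10)
  3P = (0, 5)
  4P = (7, 0)
Match found at i = 4.

k = 4


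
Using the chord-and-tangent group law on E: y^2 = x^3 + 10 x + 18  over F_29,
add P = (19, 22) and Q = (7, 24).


P != Q, so use the chord formula.
s = (y2 - y1) / (x2 - x1) = (2) / (17) mod 29 = 24
x3 = s^2 - x1 - x2 mod 29 = 24^2 - 19 - 7 = 28
y3 = s (x1 - x3) - y1 mod 29 = 24 * (19 - 28) - 22 = 23

P + Q = (28, 23)


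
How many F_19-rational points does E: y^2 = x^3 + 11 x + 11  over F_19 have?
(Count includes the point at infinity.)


For each x in F_19, count y with y^2 = x^3 + 11 x + 11 mod 19:
  x = 0: RHS = 11, y in [7, 12]  -> 2 point(s)
  x = 1: RHS = 4, y in [2, 17]  -> 2 point(s)
  x = 4: RHS = 5, y in [9, 10]  -> 2 point(s)
  x = 5: RHS = 1, y in [1, 18]  -> 2 point(s)
  x = 10: RHS = 0, y in [0]  -> 1 point(s)
  x = 11: RHS = 0, y in [0]  -> 1 point(s)
  x = 12: RHS = 9, y in [3, 16]  -> 2 point(s)
  x = 15: RHS = 17, y in [6, 13]  -> 2 point(s)
  x = 17: RHS = 0, y in [0]  -> 1 point(s)
Affine points: 15. Add the point at infinity: total = 16.

#E(F_19) = 16


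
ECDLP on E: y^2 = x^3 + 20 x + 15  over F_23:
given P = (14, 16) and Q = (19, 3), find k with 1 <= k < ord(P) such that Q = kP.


Enumerate multiples of P until we hit Q = (19, 3):
  1P = (14, 16)
  2P = (11, 18)
  3P = (1, 6)
  4P = (9, 2)
  5P = (6, 11)
  6P = (21, 17)
  7P = (19, 3)
Match found at i = 7.

k = 7


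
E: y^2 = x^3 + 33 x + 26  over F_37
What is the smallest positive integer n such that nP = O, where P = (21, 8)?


Compute successive multiples of P until we hit O:
  1P = (21, 8)
  2P = (25, 23)
  3P = (12, 35)
  4P = (13, 5)
  5P = (28, 31)
  6P = (29, 8)
  7P = (24, 29)
  8P = (4, 0)
  ... (continuing to 16P)
  16P = O

ord(P) = 16


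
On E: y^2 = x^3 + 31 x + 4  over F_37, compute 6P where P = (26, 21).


k = 6 = 110_2 (binary, LSB first: 011)
Double-and-add from P = (26, 21):
  bit 0 = 0: acc unchanged = O
  bit 1 = 1: acc = O + (11, 14) = (11, 14)
  bit 2 = 1: acc = (11, 14) + (18, 17) = (18, 20)

6P = (18, 20)


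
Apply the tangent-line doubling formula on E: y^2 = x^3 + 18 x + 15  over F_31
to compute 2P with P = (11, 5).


Doubling: s = (3 x1^2 + a) / (2 y1)
s = (3*11^2 + 18) / (2*5) mod 31 = 4
x3 = s^2 - 2 x1 mod 31 = 4^2 - 2*11 = 25
y3 = s (x1 - x3) - y1 mod 31 = 4 * (11 - 25) - 5 = 1

2P = (25, 1)


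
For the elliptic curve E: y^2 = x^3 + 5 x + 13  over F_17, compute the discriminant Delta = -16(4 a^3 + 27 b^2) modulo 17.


4 a^3 + 27 b^2 = 4*5^3 + 27*13^2 = 500 + 4563 = 5063
Delta = -16 * (5063) = -81008
Delta mod 17 = 14

Delta = 14 (mod 17)


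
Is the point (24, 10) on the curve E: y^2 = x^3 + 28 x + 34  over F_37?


Check whether y^2 = x^3 + 28 x + 34 (mod 37) for (x, y) = (24, 10).
LHS: y^2 = 10^2 mod 37 = 26
RHS: x^3 + 28 x + 34 = 24^3 + 28*24 + 34 mod 37 = 26
LHS = RHS

Yes, on the curve


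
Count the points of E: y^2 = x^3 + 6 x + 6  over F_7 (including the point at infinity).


For each x in F_7, count y with y^2 = x^3 + 6 x + 6 mod 7:
  x = 3: RHS = 2, y in [3, 4]  -> 2 point(s)
  x = 5: RHS = 0, y in [0]  -> 1 point(s)
Affine points: 3. Add the point at infinity: total = 4.

#E(F_7) = 4


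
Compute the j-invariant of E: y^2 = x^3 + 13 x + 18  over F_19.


Delta = -16(4 a^3 + 27 b^2) mod 19 = 16
-1728 * (4 a)^3 = -1728 * (4*13)^3 mod 19 = 8
j = 8 * 16^(-1) mod 19 = 10

j = 10 (mod 19)
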